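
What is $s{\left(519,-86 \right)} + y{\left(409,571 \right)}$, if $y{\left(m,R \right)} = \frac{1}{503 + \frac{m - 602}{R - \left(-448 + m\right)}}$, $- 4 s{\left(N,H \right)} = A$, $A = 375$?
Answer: $- \frac{114986435}{1226548} \approx -93.748$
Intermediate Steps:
$s{\left(N,H \right)} = - \frac{375}{4}$ ($s{\left(N,H \right)} = \left(- \frac{1}{4}\right) 375 = - \frac{375}{4}$)
$y{\left(m,R \right)} = \frac{1}{503 + \frac{-602 + m}{448 + R - m}}$
$s{\left(519,-86 \right)} + y{\left(409,571 \right)} = - \frac{375}{4} + \frac{448 + 571 - 409}{224742 - 205318 + 503 \cdot 571} = - \frac{375}{4} + \frac{448 + 571 - 409}{224742 - 205318 + 287213} = - \frac{375}{4} + \frac{1}{306637} \cdot 610 = - \frac{375}{4} + \frac{610}{306637} = - \frac{114986435}{1226548}$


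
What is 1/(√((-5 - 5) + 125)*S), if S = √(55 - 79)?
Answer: -I*√690/1380 ≈ -0.019035*I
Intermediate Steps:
S = 2*I*√6 (S = √(-24) = 2*I*√6 ≈ 4.899*I)
1/(√((-5 - 5) + 125)*S) = 1/(√((-5 - 5) + 125)*(2*I*√6)) = 1/(√(-10 + 125)*(2*I*√6)) = 1/(√115*(2*I*√6)) = 1/(2*I*√690) = -I*√690/1380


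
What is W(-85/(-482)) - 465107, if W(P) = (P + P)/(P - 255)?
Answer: -672079617/1445 ≈ -4.6511e+5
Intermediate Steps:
W(P) = 2*P/(-255 + P) (W(P) = (2*P)/(-255 + P) = 2*P/(-255 + P))
W(-85/(-482)) - 465107 = 2*(-85/(-482))/(-255 - 85/(-482)) - 465107 = 2*(-85*(-1/482))/(-255 - 85*(-1/482)) - 465107 = 2*(85/482)/(-255 + 85/482) - 465107 = 2*(85/482)/(-122825/482) - 465107 = 2*(85/482)*(-482/122825) - 465107 = -2/1445 - 465107 = -672079617/1445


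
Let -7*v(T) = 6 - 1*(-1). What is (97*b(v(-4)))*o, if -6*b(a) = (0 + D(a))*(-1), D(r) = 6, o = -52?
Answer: -5044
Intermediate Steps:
v(T) = -1 (v(T) = -(6 - 1*(-1))/7 = -(6 + 1)/7 = -1/7*7 = -1)
b(a) = 1 (b(a) = -(0 + 6)*(-1)/6 = -(-1) = -1/6*(-6) = 1)
(97*b(v(-4)))*o = (97*1)*(-52) = 97*(-52) = -5044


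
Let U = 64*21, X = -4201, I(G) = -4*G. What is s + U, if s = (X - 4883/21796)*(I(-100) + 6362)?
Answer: -309583113987/10898 ≈ -2.8407e+7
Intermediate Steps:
s = -309597760899/10898 (s = (-4201 - 4883/21796)*(-4*(-100) + 6362) = (-4201 - 4883*1/21796)*(400 + 6362) = (-4201 - 4883/21796)*6762 = -91569879/21796*6762 = -309597760899/10898 ≈ -2.8409e+7)
U = 1344
s + U = -309597760899/10898 + 1344 = -309583113987/10898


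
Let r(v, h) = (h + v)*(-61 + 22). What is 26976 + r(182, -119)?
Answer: 24519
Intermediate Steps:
r(v, h) = -39*h - 39*v (r(v, h) = (h + v)*(-39) = -39*h - 39*v)
26976 + r(182, -119) = 26976 + (-39*(-119) - 39*182) = 26976 + (4641 - 7098) = 26976 - 2457 = 24519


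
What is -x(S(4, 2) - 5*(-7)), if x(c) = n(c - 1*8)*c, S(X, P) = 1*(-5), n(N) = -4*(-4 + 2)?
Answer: -240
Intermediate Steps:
n(N) = 8 (n(N) = -4*(-2) = 8)
S(X, P) = -5
x(c) = 8*c
-x(S(4, 2) - 5*(-7)) = -8*(-5 - 5*(-7)) = -8*(-5 + 35) = -8*30 = -1*240 = -240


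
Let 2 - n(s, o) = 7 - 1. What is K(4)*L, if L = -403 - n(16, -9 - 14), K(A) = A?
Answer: -1596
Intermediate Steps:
n(s, o) = -4 (n(s, o) = 2 - (7 - 1) = 2 - 1*6 = 2 - 6 = -4)
L = -399 (L = -403 - 1*(-4) = -403 + 4 = -399)
K(4)*L = 4*(-399) = -1596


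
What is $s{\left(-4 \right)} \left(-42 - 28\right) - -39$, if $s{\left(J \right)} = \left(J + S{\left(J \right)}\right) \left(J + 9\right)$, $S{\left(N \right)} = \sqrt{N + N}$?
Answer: $1439 - 700 i \sqrt{2} \approx 1439.0 - 989.95 i$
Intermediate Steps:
$S{\left(N \right)} = \sqrt{2} \sqrt{N}$ ($S{\left(N \right)} = \sqrt{2 N} = \sqrt{2} \sqrt{N}$)
$s{\left(J \right)} = \left(9 + J\right) \left(J + \sqrt{2} \sqrt{J}\right)$ ($s{\left(J \right)} = \left(J + \sqrt{2} \sqrt{J}\right) \left(J + 9\right) = \left(J + \sqrt{2} \sqrt{J}\right) \left(9 + J\right) = \left(9 + J\right) \left(J + \sqrt{2} \sqrt{J}\right)$)
$s{\left(-4 \right)} \left(-42 - 28\right) - -39 = \left(\left(-4\right)^{2} + 9 \left(-4\right) + \sqrt{2} \left(-4\right)^{\frac{3}{2}} + 9 \sqrt{2} \sqrt{-4}\right) \left(-42 - 28\right) - -39 = \left(16 - 36 + \sqrt{2} \left(- 8 i\right) + 9 \sqrt{2} \cdot 2 i\right) \left(-42 - 28\right) + \left(-14 + 53\right) = \left(16 - 36 - 8 i \sqrt{2} + 18 i \sqrt{2}\right) \left(-70\right) + 39 = \left(-20 + 10 i \sqrt{2}\right) \left(-70\right) + 39 = \left(1400 - 700 i \sqrt{2}\right) + 39 = 1439 - 700 i \sqrt{2}$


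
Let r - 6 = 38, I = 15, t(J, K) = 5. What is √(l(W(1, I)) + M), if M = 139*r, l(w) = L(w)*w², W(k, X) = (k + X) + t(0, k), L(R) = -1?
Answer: 5*√227 ≈ 75.333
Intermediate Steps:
r = 44 (r = 6 + 38 = 44)
W(k, X) = 5 + X + k (W(k, X) = (k + X) + 5 = (X + k) + 5 = 5 + X + k)
l(w) = -w²
M = 6116 (M = 139*44 = 6116)
√(l(W(1, I)) + M) = √(-(5 + 15 + 1)² + 6116) = √(-1*21² + 6116) = √(-1*441 + 6116) = √(-441 + 6116) = √5675 = 5*√227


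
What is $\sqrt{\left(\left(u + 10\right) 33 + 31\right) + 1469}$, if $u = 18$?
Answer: $2 \sqrt{606} \approx 49.234$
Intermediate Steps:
$\sqrt{\left(\left(u + 10\right) 33 + 31\right) + 1469} = \sqrt{\left(\left(18 + 10\right) 33 + 31\right) + 1469} = \sqrt{\left(28 \cdot 33 + 31\right) + 1469} = \sqrt{\left(924 + 31\right) + 1469} = \sqrt{955 + 1469} = \sqrt{2424} = 2 \sqrt{606}$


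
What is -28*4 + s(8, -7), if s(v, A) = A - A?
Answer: -112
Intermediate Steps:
s(v, A) = 0
-28*4 + s(8, -7) = -28*4 + 0 = -112 + 0 = -112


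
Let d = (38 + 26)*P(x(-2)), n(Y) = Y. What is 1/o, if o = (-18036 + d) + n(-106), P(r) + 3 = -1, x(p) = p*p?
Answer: -1/18398 ≈ -5.4354e-5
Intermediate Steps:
x(p) = p**2
P(r) = -4 (P(r) = -3 - 1 = -4)
d = -256 (d = (38 + 26)*(-4) = 64*(-4) = -256)
o = -18398 (o = (-18036 - 256) - 106 = -18292 - 106 = -18398)
1/o = 1/(-18398) = -1/18398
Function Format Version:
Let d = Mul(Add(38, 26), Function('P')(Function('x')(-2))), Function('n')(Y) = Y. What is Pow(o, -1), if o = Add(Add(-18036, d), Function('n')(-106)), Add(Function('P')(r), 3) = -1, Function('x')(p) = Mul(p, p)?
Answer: Rational(-1, 18398) ≈ -5.4354e-5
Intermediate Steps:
Function('x')(p) = Pow(p, 2)
Function('P')(r) = -4 (Function('P')(r) = Add(-3, -1) = -4)
d = -256 (d = Mul(Add(38, 26), -4) = Mul(64, -4) = -256)
o = -18398 (o = Add(Add(-18036, -256), -106) = Add(-18292, -106) = -18398)
Pow(o, -1) = Pow(-18398, -1) = Rational(-1, 18398)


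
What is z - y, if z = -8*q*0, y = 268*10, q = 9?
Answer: -2680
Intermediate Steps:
y = 2680
z = 0 (z = -8*9*0 = -72*0 = 0)
z - y = 0 - 1*2680 = 0 - 2680 = -2680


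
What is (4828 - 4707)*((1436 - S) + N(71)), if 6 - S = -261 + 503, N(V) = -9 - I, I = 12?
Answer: 199771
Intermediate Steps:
N(V) = -21 (N(V) = -9 - 1*12 = -9 - 12 = -21)
S = -236 (S = 6 - (-261 + 503) = 6 - 1*242 = 6 - 242 = -236)
(4828 - 4707)*((1436 - S) + N(71)) = (4828 - 4707)*((1436 - 1*(-236)) - 21) = 121*((1436 + 236) - 21) = 121*(1672 - 21) = 121*1651 = 199771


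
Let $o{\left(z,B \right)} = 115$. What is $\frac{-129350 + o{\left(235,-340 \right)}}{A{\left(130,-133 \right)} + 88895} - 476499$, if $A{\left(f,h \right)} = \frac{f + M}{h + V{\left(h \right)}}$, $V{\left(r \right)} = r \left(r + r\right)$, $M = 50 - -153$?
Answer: $- \frac{1492925767494967}{3133104608} \approx -4.765 \cdot 10^{5}$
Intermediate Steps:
$M = 203$ ($M = 50 + 153 = 203$)
$V{\left(r \right)} = 2 r^{2}$ ($V{\left(r \right)} = r 2 r = 2 r^{2}$)
$A{\left(f,h \right)} = \frac{203 + f}{h + 2 h^{2}}$ ($A{\left(f,h \right)} = \frac{f + 203}{h + 2 h^{2}} = \frac{203 + f}{h + 2 h^{2}}$)
$\frac{-129350 + o{\left(235,-340 \right)}}{A{\left(130,-133 \right)} + 88895} - 476499 = \frac{-129350 + 115}{\frac{203 + 130}{\left(-133\right) \left(1 + 2 \left(-133\right)\right)} + 88895} - 476499 = - \frac{129235}{\left(- \frac{1}{133}\right) \frac{1}{1 - 266} \cdot 333 + 88895} - 476499 = - \frac{129235}{\left(- \frac{1}{133}\right) \frac{1}{-265} \cdot 333 + 88895} - 476499 = - \frac{129235}{\left(- \frac{1}{133}\right) \left(- \frac{1}{265}\right) 333 + 88895} - 476499 = - \frac{129235}{\frac{333}{35245} + 88895} - 476499 = - \frac{129235}{\frac{3133104608}{35245}} - 476499 = \left(-129235\right) \frac{35245}{3133104608} - 476499 = - \frac{4554887575}{3133104608} - 476499 = - \frac{1492925767494967}{3133104608}$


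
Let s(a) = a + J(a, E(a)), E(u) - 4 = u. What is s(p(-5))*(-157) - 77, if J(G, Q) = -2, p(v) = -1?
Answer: 394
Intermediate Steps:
E(u) = 4 + u
s(a) = -2 + a (s(a) = a - 2 = -2 + a)
s(p(-5))*(-157) - 77 = (-2 - 1)*(-157) - 77 = -3*(-157) - 77 = 471 - 77 = 394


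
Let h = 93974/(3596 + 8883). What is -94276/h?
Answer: -588235102/46987 ≈ -12519.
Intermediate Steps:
h = 93974/12479 ≈ 7.5306
-94276/h = -94276/93974/12479 = -94276*12479/93974 = -588235102/46987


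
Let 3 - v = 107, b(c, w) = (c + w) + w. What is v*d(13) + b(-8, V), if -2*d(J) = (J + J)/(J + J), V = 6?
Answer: 56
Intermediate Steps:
b(c, w) = c + 2*w
d(J) = -½ (d(J) = -(J + J)/(2*(J + J)) = -2*J/(2*(2*J)) = -2*J*1/(2*J)/2 = -½*1 = -½)
v = -104 (v = 3 - 1*107 = 3 - 107 = -104)
v*d(13) + b(-8, V) = -104*(-½) + (-8 + 2*6) = 52 + (-8 + 12) = 52 + 4 = 56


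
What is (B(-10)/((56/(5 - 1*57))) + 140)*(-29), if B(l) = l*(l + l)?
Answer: 9280/7 ≈ 1325.7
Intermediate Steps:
B(l) = 2*l² (B(l) = l*(2*l) = 2*l²)
(B(-10)/((56/(5 - 1*57))) + 140)*(-29) = ((2*(-10)²)/((56/(5 - 1*57))) + 140)*(-29) = ((2*100)/((56/(5 - 57))) + 140)*(-29) = (200/((56/(-52))) + 140)*(-29) = (200/((56*(-1/52))) + 140)*(-29) = (200/(-14/13) + 140)*(-29) = (200*(-13/14) + 140)*(-29) = (-1300/7 + 140)*(-29) = -320/7*(-29) = 9280/7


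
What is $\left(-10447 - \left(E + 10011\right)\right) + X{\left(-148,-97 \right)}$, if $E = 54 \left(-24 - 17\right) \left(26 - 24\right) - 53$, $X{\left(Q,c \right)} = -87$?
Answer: $-16064$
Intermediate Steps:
$E = -4481$ ($E = 54 \left(\left(-41\right) 2\right) - 53 = 54 \left(-82\right) - 53 = -4428 - 53 = -4481$)
$\left(-10447 - \left(E + 10011\right)\right) + X{\left(-148,-97 \right)} = \left(-10447 - \left(-4481 + 10011\right)\right) - 87 = \left(-10447 - 5530\right) - 87 = -15977 - 87 = -16064$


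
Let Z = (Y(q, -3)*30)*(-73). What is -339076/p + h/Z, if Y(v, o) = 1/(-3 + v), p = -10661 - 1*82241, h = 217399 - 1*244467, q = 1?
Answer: -1071691558/50863845 ≈ -21.070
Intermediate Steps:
h = -27068 (h = 217399 - 244467 = -27068)
p = -92902 (p = -10661 - 82241 = -92902)
Z = 1095 (Z = (30/(-3 + 1))*(-73) = (30/(-2))*(-73) = -½*30*(-73) = -15*(-73) = 1095)
-339076/p + h/Z = -339076/(-92902) - 27068/1095 = -339076*(-1/92902) - 27068*1/1095 = 169538/46451 - 27068/1095 = -1071691558/50863845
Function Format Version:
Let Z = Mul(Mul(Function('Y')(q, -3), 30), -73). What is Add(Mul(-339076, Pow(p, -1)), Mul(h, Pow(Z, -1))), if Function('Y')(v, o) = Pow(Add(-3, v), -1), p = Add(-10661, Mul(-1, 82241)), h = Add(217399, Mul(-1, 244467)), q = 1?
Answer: Rational(-1071691558, 50863845) ≈ -21.070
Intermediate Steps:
h = -27068 (h = Add(217399, -244467) = -27068)
p = -92902 (p = Add(-10661, -82241) = -92902)
Z = 1095 (Z = Mul(Mul(Pow(Add(-3, 1), -1), 30), -73) = Mul(Mul(Pow(-2, -1), 30), -73) = Mul(Mul(Rational(-1, 2), 30), -73) = Mul(-15, -73) = 1095)
Add(Mul(-339076, Pow(p, -1)), Mul(h, Pow(Z, -1))) = Add(Mul(-339076, Pow(-92902, -1)), Mul(-27068, Pow(1095, -1))) = Add(Mul(-339076, Rational(-1, 92902)), Mul(-27068, Rational(1, 1095))) = Add(Rational(169538, 46451), Rational(-27068, 1095)) = Rational(-1071691558, 50863845)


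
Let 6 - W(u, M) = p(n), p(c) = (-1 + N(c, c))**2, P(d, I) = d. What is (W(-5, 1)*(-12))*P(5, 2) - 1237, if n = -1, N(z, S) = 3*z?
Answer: -637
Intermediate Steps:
p(c) = (-1 + 3*c)**2
W(u, M) = -10 (W(u, M) = 6 - (-1 + 3*(-1))**2 = 6 - (-1 - 3)**2 = 6 - 1*(-4)**2 = 6 - 1*16 = 6 - 16 = -10)
(W(-5, 1)*(-12))*P(5, 2) - 1237 = -10*(-12)*5 - 1237 = 120*5 - 1237 = 600 - 1237 = -637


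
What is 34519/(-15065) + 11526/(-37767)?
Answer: -492439421/189653285 ≈ -2.5965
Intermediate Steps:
34519/(-15065) + 11526/(-37767) = 34519*(-1/15065) + 11526*(-1/37767) = -34519/15065 - 3842/12589 = -492439421/189653285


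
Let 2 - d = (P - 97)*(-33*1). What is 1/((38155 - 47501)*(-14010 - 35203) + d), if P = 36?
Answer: 1/459942687 ≈ 2.1742e-9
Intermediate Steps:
d = -2011 (d = 2 - (36 - 97)*(-33*1) = 2 - (-61)*(-33) = 2 - 1*2013 = 2 - 2013 = -2011)
1/((38155 - 47501)*(-14010 - 35203) + d) = 1/((38155 - 47501)*(-14010 - 35203) - 2011) = 1/(-9346*(-49213) - 2011) = 1/(459944698 - 2011) = 1/459942687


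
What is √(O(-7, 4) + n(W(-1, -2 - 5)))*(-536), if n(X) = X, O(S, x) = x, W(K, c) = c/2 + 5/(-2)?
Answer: -536*I*√2 ≈ -758.02*I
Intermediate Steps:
W(K, c) = -5/2 + c/2 (W(K, c) = c*(½) + 5*(-½) = c/2 - 5/2 = -5/2 + c/2)
√(O(-7, 4) + n(W(-1, -2 - 5)))*(-536) = √(4 + (-5/2 + (-2 - 5)/2))*(-536) = √(4 + (-5/2 + (½)*(-7)))*(-536) = √(4 + (-5/2 - 7/2))*(-536) = √(4 - 6)*(-536) = √(-2)*(-536) = (I*√2)*(-536) = -536*I*√2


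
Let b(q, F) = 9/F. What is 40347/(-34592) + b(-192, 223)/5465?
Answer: -49170375837/42157097440 ≈ -1.1664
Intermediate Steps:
40347/(-34592) + b(-192, 223)/5465 = 40347/(-34592) + (9/223)/5465 = 40347*(-1/34592) + (9*(1/223))*(1/5465) = -40347/34592 + (9/223)*(1/5465) = -40347/34592 + 9/1218695 = -49170375837/42157097440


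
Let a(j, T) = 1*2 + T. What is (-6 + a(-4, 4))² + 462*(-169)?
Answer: -78078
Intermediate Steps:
a(j, T) = 2 + T
(-6 + a(-4, 4))² + 462*(-169) = (-6 + (2 + 4))² + 462*(-169) = (-6 + 6)² - 78078 = 0² - 78078 = 0 - 78078 = -78078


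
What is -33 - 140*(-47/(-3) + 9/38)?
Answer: -128791/57 ≈ -2259.5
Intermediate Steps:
-33 - 140*(-47/(-3) + 9/38) = -33 - 140*(-47*(-1/3) + 9*(1/38)) = -33 - 140*(47/3 + 9/38) = -33 - 140*1813/114 = -33 - 126910/57 = -128791/57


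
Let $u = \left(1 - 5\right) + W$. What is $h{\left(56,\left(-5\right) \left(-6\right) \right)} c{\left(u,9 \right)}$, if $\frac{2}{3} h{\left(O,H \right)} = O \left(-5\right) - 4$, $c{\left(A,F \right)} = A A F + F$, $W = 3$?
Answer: $-7668$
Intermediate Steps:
$u = -1$ ($u = \left(1 - 5\right) + 3 = -4 + 3 = -1$)
$c{\left(A,F \right)} = F + F A^{2}$ ($c{\left(A,F \right)} = A^{2} F + F = F A^{2} + F = F + F A^{2}$)
$h{\left(O,H \right)} = -6 - \frac{15 O}{2}$ ($h{\left(O,H \right)} = \frac{3 \left(O \left(-5\right) - 4\right)}{2} = \frac{3 \left(- 5 O - 4\right)}{2} = \frac{3 \left(-4 - 5 O\right)}{2} = -6 - \frac{15 O}{2}$)
$h{\left(56,\left(-5\right) \left(-6\right) \right)} c{\left(u,9 \right)} = \left(-6 - 420\right) 9 \left(1 + \left(-1\right)^{2}\right) = \left(-6 - 420\right) 9 \left(1 + 1\right) = - 426 \cdot 9 \cdot 2 = \left(-426\right) 18 = -7668$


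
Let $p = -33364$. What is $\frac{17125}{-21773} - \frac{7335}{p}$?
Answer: $- \frac{411653545}{726434372} \approx -0.56668$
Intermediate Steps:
$\frac{17125}{-21773} - \frac{7335}{p} = \frac{17125}{-21773} - \frac{7335}{-33364} = 17125 \left(- \frac{1}{21773}\right) - - \frac{7335}{33364} = - \frac{17125}{21773} + \frac{7335}{33364} = - \frac{411653545}{726434372}$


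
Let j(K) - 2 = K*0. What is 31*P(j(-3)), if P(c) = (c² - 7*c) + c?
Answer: -248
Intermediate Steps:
j(K) = 2 (j(K) = 2 + K*0 = 2 + 0 = 2)
P(c) = c² - 6*c
31*P(j(-3)) = 31*(2*(-6 + 2)) = 31*(2*(-4)) = 31*(-8) = -248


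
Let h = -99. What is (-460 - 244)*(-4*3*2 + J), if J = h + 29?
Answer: 66176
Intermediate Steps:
J = -70 (J = -99 + 29 = -70)
(-460 - 244)*(-4*3*2 + J) = (-460 - 244)*(-4*3*2 - 70) = -704*(-12*2 - 70) = -704*(-24 - 70) = -704*(-94) = 66176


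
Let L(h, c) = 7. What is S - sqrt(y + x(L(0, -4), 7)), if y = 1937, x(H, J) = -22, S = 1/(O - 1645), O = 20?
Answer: -1/1625 - sqrt(1915) ≈ -43.761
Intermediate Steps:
S = -1/1625 (S = 1/(20 - 1645) = 1/(-1625) = -1/1625 ≈ -0.00061538)
S - sqrt(y + x(L(0, -4), 7)) = -1/1625 - sqrt(1937 - 22) = -1/1625 - sqrt(1915)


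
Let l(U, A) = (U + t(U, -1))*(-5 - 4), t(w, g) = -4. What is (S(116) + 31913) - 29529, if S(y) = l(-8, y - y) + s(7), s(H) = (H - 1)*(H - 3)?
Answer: 2516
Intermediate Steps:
l(U, A) = 36 - 9*U (l(U, A) = (U - 4)*(-5 - 4) = (-4 + U)*(-9) = 36 - 9*U)
s(H) = (-1 + H)*(-3 + H)
S(y) = 132 (S(y) = (36 - 9*(-8)) + (3 + 7² - 4*7) = (36 + 72) + (3 + 49 - 28) = 108 + 24 = 132)
(S(116) + 31913) - 29529 = (132 + 31913) - 29529 = 32045 - 29529 = 2516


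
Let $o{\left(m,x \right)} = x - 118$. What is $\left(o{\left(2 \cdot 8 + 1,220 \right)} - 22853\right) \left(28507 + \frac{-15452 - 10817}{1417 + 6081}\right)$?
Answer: $- \frac{4862325905967}{7498} \approx -6.4848 \cdot 10^{8}$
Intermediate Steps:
$o{\left(m,x \right)} = -118 + x$
$\left(o{\left(2 \cdot 8 + 1,220 \right)} - 22853\right) \left(28507 + \frac{-15452 - 10817}{1417 + 6081}\right) = \left(\left(-118 + 220\right) - 22853\right) \left(28507 + \frac{-15452 - 10817}{1417 + 6081}\right) = \left(102 - 22853\right) \left(28507 - \frac{26269}{7498}\right) = - 22751 \left(28507 - \frac{26269}{7498}\right) = \left(-22751\right) \frac{213719217}{7498} = - \frac{4862325905967}{7498}$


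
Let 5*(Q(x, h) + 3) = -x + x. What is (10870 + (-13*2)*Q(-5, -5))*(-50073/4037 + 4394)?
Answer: 193653752740/4037 ≈ 4.7970e+7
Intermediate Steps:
Q(x, h) = -3 (Q(x, h) = -3 + (-x + x)/5 = -3 + (1/5)*0 = -3 + 0 = -3)
(10870 + (-13*2)*Q(-5, -5))*(-50073/4037 + 4394) = (10870 - 13*2*(-3))*(-50073/4037 + 4394) = (10870 - 26*(-3))*(-50073*1/4037 + 4394) = (10870 + 78)*(-50073/4037 + 4394) = 10948*(17688505/4037) = 193653752740/4037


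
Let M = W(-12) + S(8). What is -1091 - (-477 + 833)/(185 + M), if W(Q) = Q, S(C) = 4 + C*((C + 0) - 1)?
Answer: -254559/233 ≈ -1092.5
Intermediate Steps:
S(C) = 4 + C*(-1 + C) (S(C) = 4 + C*(C - 1) = 4 + C*(-1 + C))
M = 48 (M = -12 + (4 + 8² - 1*8) = -12 + (4 + 64 - 8) = -12 + 60 = 48)
-1091 - (-477 + 833)/(185 + M) = -1091 - (-477 + 833)/(185 + 48) = -1091 - 356/233 = -254559/233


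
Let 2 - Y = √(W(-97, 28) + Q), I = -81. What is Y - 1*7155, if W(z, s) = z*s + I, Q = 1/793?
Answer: -7153 - 2*I*√439722465/793 ≈ -7153.0 - 52.887*I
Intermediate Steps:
Q = 1/793 ≈ 0.0012610
W(z, s) = -81 + s*z (W(z, s) = z*s - 81 = s*z - 81 = -81 + s*z)
Y = 2 - 2*I*√439722465/793 (Y = 2 - √((-81 + 28*(-97)) + 1/793) = 2 - √((-81 - 2716) + 1/793) = 2 - √(-2797 + 1/793) = 2 - √(-2218020/793) = 2 - 2*I*√439722465/793 ≈ 2.0 - 52.887*I)
Y - 1*7155 = (2 - 2*I*√439722465/793) - 1*7155 = (2 - 2*I*√439722465/793) - 7155 = -7153 - 2*I*√439722465/793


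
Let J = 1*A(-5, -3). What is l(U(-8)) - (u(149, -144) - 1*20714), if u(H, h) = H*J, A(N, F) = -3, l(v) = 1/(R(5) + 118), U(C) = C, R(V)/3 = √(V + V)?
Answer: 146370696/6917 - 3*√10/13834 ≈ 21161.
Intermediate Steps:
R(V) = 3*√2*√V (R(V) = 3*√(V + V) = 3*√(2*V) = 3*(√2*√V) = 3*√2*√V)
l(v) = 1/(118 + 3*√10) (l(v) = 1/(3*√2*√5 + 118) = 1/(3*√10 + 118) = 1/(118 + 3*√10))
J = -3 (J = 1*(-3) = -3)
u(H, h) = -3*H (u(H, h) = H*(-3) = -3*H)
l(U(-8)) - (u(149, -144) - 1*20714) = (59/6917 - 3*√10/13834) - (-3*149 - 1*20714) = (59/6917 - 3*√10/13834) - (-447 - 20714) = (59/6917 - 3*√10/13834) - 1*(-21161) = (59/6917 - 3*√10/13834) + 21161 = 146370696/6917 - 3*√10/13834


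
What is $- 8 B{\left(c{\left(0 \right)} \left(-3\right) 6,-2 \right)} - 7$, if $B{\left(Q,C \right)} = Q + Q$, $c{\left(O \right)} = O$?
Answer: $-7$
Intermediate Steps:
$B{\left(Q,C \right)} = 2 Q$
$- 8 B{\left(c{\left(0 \right)} \left(-3\right) 6,-2 \right)} - 7 = - 8 \cdot 2 \cdot 0 \left(-3\right) 6 - 7 = - 8 \cdot 2 \cdot 0 \cdot 6 - 7 = - 8 \cdot 2 \cdot 0 - 7 = \left(-8\right) 0 - 7 = 0 - 7 = -7$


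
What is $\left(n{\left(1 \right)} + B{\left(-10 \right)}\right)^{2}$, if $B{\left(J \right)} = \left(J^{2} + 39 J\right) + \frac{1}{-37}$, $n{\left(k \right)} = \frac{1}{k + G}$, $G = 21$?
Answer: $\frac{55717242025}{662596} \approx 84089.0$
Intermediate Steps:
$n{\left(k \right)} = \frac{1}{21 + k}$ ($n{\left(k \right)} = \frac{1}{k + 21} = \frac{1}{21 + k}$)
$B{\left(J \right)} = - \frac{1}{37} + J^{2} + 39 J$ ($B{\left(J \right)} = \left(J^{2} + 39 J\right) - \frac{1}{37} = - \frac{1}{37} + J^{2} + 39 J$)
$\left(n{\left(1 \right)} + B{\left(-10 \right)}\right)^{2} = \left(\frac{1}{21 + 1} + \left(- \frac{1}{37} + \left(-10\right)^{2} + 39 \left(-10\right)\right)\right)^{2} = \left(\frac{1}{22} - \frac{10731}{37}\right)^{2} = \left(- \frac{236045}{814}\right)^{2} = \frac{55717242025}{662596}$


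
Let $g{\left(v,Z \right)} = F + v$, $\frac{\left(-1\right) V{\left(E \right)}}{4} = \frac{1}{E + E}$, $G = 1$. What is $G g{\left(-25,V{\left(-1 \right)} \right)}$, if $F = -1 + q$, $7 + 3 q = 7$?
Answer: $-26$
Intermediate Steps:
$q = 0$ ($q = - \frac{7}{3} + \frac{1}{3} \cdot 7 = - \frac{7}{3} + \frac{7}{3} = 0$)
$F = -1$ ($F = -1 + 0 = -1$)
$V{\left(E \right)} = - \frac{2}{E}$ ($V{\left(E \right)} = - \frac{4}{E + E} = - \frac{4}{2 E} = - 4 \frac{1}{2 E} = - \frac{2}{E}$)
$g{\left(v,Z \right)} = -1 + v$
$G g{\left(-25,V{\left(-1 \right)} \right)} = 1 \left(-1 - 25\right) = 1 \left(-26\right) = -26$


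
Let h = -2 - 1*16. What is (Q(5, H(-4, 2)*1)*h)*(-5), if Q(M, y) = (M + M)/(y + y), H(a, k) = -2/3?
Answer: -675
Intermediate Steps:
H(a, k) = -⅔ (H(a, k) = -2*⅓ = -⅔)
h = -18 (h = -2 - 16 = -18)
Q(M, y) = M/y (Q(M, y) = (2*M)/((2*y)) = (2*M)*(1/(2*y)) = M/y)
(Q(5, H(-4, 2)*1)*h)*(-5) = ((5/((-⅔*1)))*(-18))*(-5) = ((5/(-⅔))*(-18))*(-5) = ((5*(-3/2))*(-18))*(-5) = -15/2*(-18)*(-5) = 135*(-5) = -675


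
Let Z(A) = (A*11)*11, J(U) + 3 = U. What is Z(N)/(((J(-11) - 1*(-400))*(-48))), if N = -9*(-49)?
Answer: -17787/6176 ≈ -2.8800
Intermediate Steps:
J(U) = -3 + U
N = 441
Z(A) = 121*A (Z(A) = (11*A)*11 = 121*A)
Z(N)/(((J(-11) - 1*(-400))*(-48))) = (121*441)/((((-3 - 11) - 1*(-400))*(-48))) = 53361/(((-14 + 400)*(-48))) = 53361/((386*(-48))) = 53361/(-18528) = 53361*(-1/18528) = -17787/6176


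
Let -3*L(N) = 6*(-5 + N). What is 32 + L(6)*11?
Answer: 10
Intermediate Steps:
L(N) = 10 - 2*N (L(N) = -2*(-5 + N) = -(-30 + 6*N)/3 = 10 - 2*N)
32 + L(6)*11 = 32 + (10 - 2*6)*11 = 32 + (10 - 12)*11 = 32 - 2*11 = 32 - 22 = 10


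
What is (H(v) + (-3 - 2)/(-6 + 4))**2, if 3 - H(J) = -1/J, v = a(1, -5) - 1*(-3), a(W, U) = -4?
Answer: 81/4 ≈ 20.250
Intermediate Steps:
v = -1 (v = -4 - 1*(-3) = -4 + 3 = -1)
H(J) = 3 + 1/J (H(J) = 3 - (-1)/J = 3 + 1/J)
(H(v) + (-3 - 2)/(-6 + 4))**2 = ((3 + 1/(-1)) + (-3 - 2)/(-6 + 4))**2 = ((3 - 1) - 5/(-2))**2 = (2 - 5*(-1/2))**2 = (2 + 5/2)**2 = (9/2)**2 = 81/4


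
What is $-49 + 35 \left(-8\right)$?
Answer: $-329$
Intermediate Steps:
$-49 + 35 \left(-8\right) = -49 - 280 = -329$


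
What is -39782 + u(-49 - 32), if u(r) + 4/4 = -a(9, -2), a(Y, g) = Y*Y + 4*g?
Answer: -39856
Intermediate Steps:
a(Y, g) = Y² + 4*g
u(r) = -74 (u(r) = -1 - (9² + 4*(-2)) = -1 - (81 - 8) = -1 - 1*73 = -1 - 73 = -74)
-39782 + u(-49 - 32) = -39782 - 74 = -39856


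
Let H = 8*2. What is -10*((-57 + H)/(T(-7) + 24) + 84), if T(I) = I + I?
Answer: -799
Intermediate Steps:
T(I) = 2*I
H = 16
-10*((-57 + H)/(T(-7) + 24) + 84) = -10*((-57 + 16)/(2*(-7) + 24) + 84) = -10*(-41/(-14 + 24) + 84) = -10*(-41/10 + 84) = -10*799/10 = -799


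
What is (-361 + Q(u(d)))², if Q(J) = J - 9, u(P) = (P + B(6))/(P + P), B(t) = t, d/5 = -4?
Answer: 54656449/400 ≈ 1.3664e+5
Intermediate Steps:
d = -20 (d = 5*(-4) = -20)
u(P) = (6 + P)/(2*P) (u(P) = (P + 6)/(P + P) = (6 + P)/((2*P)) = (6 + P)*(1/(2*P)) = (6 + P)/(2*P))
Q(J) = -9 + J
(-361 + Q(u(d)))² = (-361 + (-9 + (½)*(6 - 20)/(-20)))² = (-361 + (-9 + (½)*(-1/20)*(-14)))² = (-361 + (-9 + 7/20))² = (-361 - 173/20)² = (-7393/20)² = 54656449/400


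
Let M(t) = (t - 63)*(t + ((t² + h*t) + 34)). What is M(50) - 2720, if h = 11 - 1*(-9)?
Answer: -49312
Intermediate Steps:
h = 20 (h = 11 + 9 = 20)
M(t) = (-63 + t)*(34 + t² + 21*t) (M(t) = (t - 63)*(t + ((t² + 20*t) + 34)) = (-63 + t)*(t + (34 + t² + 20*t)) = (-63 + t)*(34 + t² + 21*t))
M(50) - 2720 = (-2142 + 50³ - 1289*50 - 42*50²) - 2720 = (-2142 + 125000 - 64450 - 42*2500) - 2720 = (-2142 + 125000 - 64450 - 105000) - 2720 = -46592 - 2720 = -49312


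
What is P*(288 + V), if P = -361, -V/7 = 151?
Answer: 277609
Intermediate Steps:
V = -1057 (V = -7*151 = -1057)
P*(288 + V) = -361*(288 - 1057) = -361*(-769) = 277609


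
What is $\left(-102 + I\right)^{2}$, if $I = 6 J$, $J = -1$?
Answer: $11664$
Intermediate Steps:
$I = -6$ ($I = 6 \left(-1\right) = -6$)
$\left(-102 + I\right)^{2} = \left(-102 - 6\right)^{2} = \left(-108\right)^{2} = 11664$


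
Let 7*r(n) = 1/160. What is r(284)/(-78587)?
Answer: -1/88017440 ≈ -1.1361e-8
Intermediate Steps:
r(n) = 1/1120 (r(n) = (⅐)/160 = (⅐)*(1/160) = 1/1120)
r(284)/(-78587) = (1/1120)/(-78587) = (1/1120)*(-1/78587) = -1/88017440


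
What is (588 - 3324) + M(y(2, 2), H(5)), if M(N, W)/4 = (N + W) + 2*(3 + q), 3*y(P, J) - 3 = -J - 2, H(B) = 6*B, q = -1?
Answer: -7804/3 ≈ -2601.3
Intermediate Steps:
y(P, J) = ⅓ - J/3 (y(P, J) = 1 + (-J - 2)/3 = 1 + (-2 - J)/3 = 1 + (-⅔ - J/3) = ⅓ - J/3)
M(N, W) = 16 + 4*N + 4*W (M(N, W) = 4*((N + W) + 2*(3 - 1)) = 4*((N + W) + 2*2) = 4*((N + W) + 4) = 4*(4 + N + W) = 16 + 4*N + 4*W)
(588 - 3324) + M(y(2, 2), H(5)) = (588 - 3324) + (16 + 4*(⅓ - ⅓*2) + 4*(6*5)) = -2736 + (16 + 4*(⅓ - ⅔) + 4*30) = -2736 + (16 + 4*(-⅓) + 120) = -2736 + (16 - 4/3 + 120) = -2736 + 404/3 = -7804/3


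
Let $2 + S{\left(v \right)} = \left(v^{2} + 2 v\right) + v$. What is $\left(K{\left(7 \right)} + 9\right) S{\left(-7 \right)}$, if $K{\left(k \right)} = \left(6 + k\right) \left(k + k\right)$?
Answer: $4966$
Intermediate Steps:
$K{\left(k \right)} = 2 k \left(6 + k\right)$ ($K{\left(k \right)} = \left(6 + k\right) 2 k = 2 k \left(6 + k\right)$)
$S{\left(v \right)} = -2 + v^{2} + 3 v$ ($S{\left(v \right)} = -2 + \left(\left(v^{2} + 2 v\right) + v\right) = -2 + \left(v^{2} + 3 v\right) = -2 + v^{2} + 3 v$)
$\left(K{\left(7 \right)} + 9\right) S{\left(-7 \right)} = \left(2 \cdot 7 \left(6 + 7\right) + 9\right) \left(-2 + \left(-7\right)^{2} + 3 \left(-7\right)\right) = \left(2 \cdot 7 \cdot 13 + 9\right) \left(-2 + 49 - 21\right) = \left(182 + 9\right) 26 = 191 \cdot 26 = 4966$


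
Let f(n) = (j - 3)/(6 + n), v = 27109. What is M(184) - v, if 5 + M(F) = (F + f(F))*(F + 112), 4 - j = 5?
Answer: 2597658/95 ≈ 27344.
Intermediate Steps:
j = -1 (j = 4 - 1*5 = 4 - 5 = -1)
f(n) = -4/(6 + n) (f(n) = (-1 - 3)/(6 + n) = -4/(6 + n))
M(F) = -5 + (112 + F)*(F - 4/(6 + F)) (M(F) = -5 + (F - 4/(6 + F))*(F + 112) = -5 + (F - 4/(6 + F))*(112 + F) = -5 + (112 + F)*(F - 4/(6 + F)))
M(184) - v = (-478 + 184**3 + 118*184**2 + 663*184)/(6 + 184) - 1*27109 = (-478 + 6229504 + 118*33856 + 121992)/190 - 27109 = (-478 + 6229504 + 3995008 + 121992)/190 - 27109 = (1/190)*10346026 - 27109 = 5173013/95 - 27109 = 2597658/95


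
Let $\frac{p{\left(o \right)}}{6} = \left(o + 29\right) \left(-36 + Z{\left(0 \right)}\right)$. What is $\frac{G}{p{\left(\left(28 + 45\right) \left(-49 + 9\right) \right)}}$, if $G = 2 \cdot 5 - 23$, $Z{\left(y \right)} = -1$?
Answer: $- \frac{13}{641802} \approx -2.0255 \cdot 10^{-5}$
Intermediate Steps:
$G = -13$ ($G = 10 - 23 = -13$)
$p{\left(o \right)} = -6438 - 222 o$ ($p{\left(o \right)} = 6 \left(o + 29\right) \left(-36 - 1\right) = 6 \left(29 + o\right) \left(-37\right) = 6 \left(-1073 - 37 o\right) = -6438 - 222 o$)
$\frac{G}{p{\left(\left(28 + 45\right) \left(-49 + 9\right) \right)}} = - \frac{13}{-6438 - 222 \left(28 + 45\right) \left(-49 + 9\right)} = - \frac{13}{-6438 - 222 \cdot 73 \left(-40\right)} = - \frac{13}{-6438 - -648240} = - \frac{13}{-6438 + 648240} = - \frac{13}{641802}$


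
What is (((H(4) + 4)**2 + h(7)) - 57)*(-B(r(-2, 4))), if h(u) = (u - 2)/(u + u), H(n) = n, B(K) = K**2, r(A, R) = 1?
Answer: -103/14 ≈ -7.3571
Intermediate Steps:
h(u) = (-2 + u)/(2*u) (h(u) = (-2 + u)/((2*u)) = (-2 + u)*(1/(2*u)) = (-2 + u)/(2*u))
(((H(4) + 4)**2 + h(7)) - 57)*(-B(r(-2, 4))) = (((4 + 4)**2 + (1/2)*(-2 + 7)/7) - 57)*(-1*1**2) = ((8**2 + (1/2)*(1/7)*5) - 57)*(-1*1) = ((64 + 5/14) - 57)*(-1) = (901/14 - 57)*(-1) = (103/14)*(-1) = -103/14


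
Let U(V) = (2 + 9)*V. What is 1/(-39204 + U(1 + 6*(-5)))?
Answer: -1/39523 ≈ -2.5302e-5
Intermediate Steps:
U(V) = 11*V
1/(-39204 + U(1 + 6*(-5))) = 1/(-39204 + 11*(1 + 6*(-5))) = 1/(-39204 + 11*(1 - 30)) = 1/(-39204 + 11*(-29)) = 1/(-39204 - 319) = 1/(-39523) = -1/39523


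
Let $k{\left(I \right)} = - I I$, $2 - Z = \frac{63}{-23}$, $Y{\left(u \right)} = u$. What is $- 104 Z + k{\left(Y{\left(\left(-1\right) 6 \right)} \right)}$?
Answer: $- \frac{12164}{23} \approx -528.87$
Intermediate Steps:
$Z = \frac{109}{23}$ ($Z = 2 - \frac{63}{-23} = 2 - 63 \left(- \frac{1}{23}\right) = 2 - - \frac{63}{23} = 2 + \frac{63}{23} = \frac{109}{23} \approx 4.7391$)
$k{\left(I \right)} = - I^{2}$
$- 104 Z + k{\left(Y{\left(\left(-1\right) 6 \right)} \right)} = \left(-104\right) \frac{109}{23} - \left(\left(-1\right) 6\right)^{2} = - \frac{11336}{23} - \left(-6\right)^{2} = - \frac{11336}{23} - 36 = - \frac{12164}{23}$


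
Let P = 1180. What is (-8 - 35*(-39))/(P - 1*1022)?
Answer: 1357/158 ≈ 8.5886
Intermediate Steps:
(-8 - 35*(-39))/(P - 1*1022) = (-8 - 35*(-39))/(1180 - 1*1022) = (-8 + 1365)/(1180 - 1022) = 1357/158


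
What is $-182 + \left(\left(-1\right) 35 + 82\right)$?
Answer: $-135$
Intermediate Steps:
$-182 + \left(\left(-1\right) 35 + 82\right) = -182 + \left(-35 + 82\right) = -182 + 47 = -135$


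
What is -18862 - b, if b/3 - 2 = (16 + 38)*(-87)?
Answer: -4774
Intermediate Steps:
b = -14088 (b = 6 + 3*((16 + 38)*(-87)) = 6 + 3*(54*(-87)) = 6 + 3*(-4698) = 6 - 14094 = -14088)
-18862 - b = -18862 - 1*(-14088) = -18862 + 14088 = -4774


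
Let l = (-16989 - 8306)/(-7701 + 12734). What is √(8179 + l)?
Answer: 6*√5751546311/5033 ≈ 90.410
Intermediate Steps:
l = -25295/5033 ≈ -5.0258
√(8179 + l) = √(8179 - 25295/5033) = √(41139612/5033) = 6*√5751546311/5033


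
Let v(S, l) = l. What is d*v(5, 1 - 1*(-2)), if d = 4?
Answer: 12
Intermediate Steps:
d*v(5, 1 - 1*(-2)) = 4*(1 - 1*(-2)) = 4*(1 + 2) = 4*3 = 12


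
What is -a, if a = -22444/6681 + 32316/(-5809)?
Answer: 346280392/38809929 ≈ 8.9225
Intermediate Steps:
a = -346280392/38809929 (a = -22444*1/6681 + 32316*(-1/5809) = -22444/6681 - 32316/5809 = -346280392/38809929 ≈ -8.9225)
-a = -1*(-346280392/38809929) = 346280392/38809929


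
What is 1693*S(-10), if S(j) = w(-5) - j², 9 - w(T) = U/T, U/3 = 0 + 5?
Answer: -148984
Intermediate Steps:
U = 15 (U = 3*(0 + 5) = 3*5 = 15)
w(T) = 9 - 15/T
S(j) = 12 - j² (S(j) = (9 - 15/(-5)) - j² = (9 - 15*(-⅕)) - j² = (9 + 3) - j² = 12 - j²)
1693*S(-10) = 1693*(12 - 1*(-10)²) = 1693*(12 - 1*100) = 1693*(12 - 100) = 1693*(-88) = -148984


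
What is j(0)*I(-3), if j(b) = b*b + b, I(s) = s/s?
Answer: 0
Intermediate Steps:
I(s) = 1
j(b) = b + b**2 (j(b) = b**2 + b = b + b**2)
j(0)*I(-3) = (0*(1 + 0))*1 = (0*1)*1 = 0*1 = 0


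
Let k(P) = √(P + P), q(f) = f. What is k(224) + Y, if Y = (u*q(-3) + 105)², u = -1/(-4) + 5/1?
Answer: 127449/16 + 8*√7 ≈ 7986.7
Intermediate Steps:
k(P) = √2*√P (k(P) = √(2*P) = √2*√P)
u = 21/4 (u = -1*(-¼) + 5*1 = ¼ + 5 = 21/4 ≈ 5.2500)
Y = 127449/16 (Y = ((21/4)*(-3) + 105)² = (-63/4 + 105)² = (357/4)² = 127449/16 ≈ 7965.6)
k(224) + Y = √2*√224 + 127449/16 = √2*(4*√14) + 127449/16 = 8*√7 + 127449/16 = 127449/16 + 8*√7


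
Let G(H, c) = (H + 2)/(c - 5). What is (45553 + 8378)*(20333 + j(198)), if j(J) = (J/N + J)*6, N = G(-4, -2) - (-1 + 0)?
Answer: 1210481295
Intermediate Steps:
G(H, c) = (2 + H)/(-5 + c)
N = 9/7 (N = (2 - 4)/(-5 - 2) - (-1 + 0) = -2/(-7) - 1*(-1) = -1/7*(-2) + 1 = 2/7 + 1 = 9/7 ≈ 1.2857)
j(J) = 32*J/3 (j(J) = (J/(9/7) + J)*6 = (J*(7/9) + J)*6 = (7*J/9 + J)*6 = (16*J/9)*6 = 32*J/3)
(45553 + 8378)*(20333 + j(198)) = (45553 + 8378)*(20333 + (32/3)*198) = 53931*(20333 + 2112) = 53931*22445 = 1210481295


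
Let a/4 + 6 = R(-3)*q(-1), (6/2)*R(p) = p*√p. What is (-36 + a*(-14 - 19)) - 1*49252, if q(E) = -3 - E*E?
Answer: -48496 - 528*I*√3 ≈ -48496.0 - 914.52*I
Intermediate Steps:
q(E) = -3 - E²
R(p) = p^(3/2)/3 (R(p) = (p*√p)/3 = p^(3/2)/3)
a = -24 + 16*I*√3 (a = -24 + 4*(((-3)^(3/2)/3)*(-3 - 1*(-1)²)) = -24 + 4*(((-3*I*√3)/3)*(-3 - 1*1)) = -24 + 4*((-I*√3)*(-3 - 1)) = -24 + 4*(-I*√3*(-4)) = -24 + 4*(4*I*√3) = -24 + 16*I*√3 ≈ -24.0 + 27.713*I)
(-36 + a*(-14 - 19)) - 1*49252 = (-36 + (-24 + 16*I*√3)*(-14 - 19)) - 1*49252 = (-36 + (-24 + 16*I*√3)*(-33)) - 49252 = (-36 + (792 - 528*I*√3)) - 49252 = (756 - 528*I*√3) - 49252 = -48496 - 528*I*√3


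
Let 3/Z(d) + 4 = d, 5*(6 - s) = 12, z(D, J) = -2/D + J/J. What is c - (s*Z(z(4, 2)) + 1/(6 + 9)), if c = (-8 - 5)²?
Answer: 18062/105 ≈ 172.02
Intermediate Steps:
z(D, J) = 1 - 2/D (z(D, J) = -2/D + 1 = 1 - 2/D)
s = 18/5 (s = 6 - ⅕*12 = 6 - 12/5 = 18/5 ≈ 3.6000)
Z(d) = 3/(-4 + d)
c = 169 (c = (-13)² = 169)
c - (s*Z(z(4, 2)) + 1/(6 + 9)) = 169 - (18*(3/(-4 + (-2 + 4)/4))/5 + 1/(6 + 9)) = 169 - (18*(3/(-4 + (¼)*2))/5 + 1/15) = 169 - (18*(3/(-4 + ½))/5 + 1/15) = 169 - (18*(3/(-7/2))/5 + 1/15) = 169 - (18*(3*(-2/7))/5 + 1/15) = 169 - ((18/5)*(-6/7) + 1/15) = 169 - (-108/35 + 1/15) = 169 - 1*(-317/105) = 169 + 317/105 = 18062/105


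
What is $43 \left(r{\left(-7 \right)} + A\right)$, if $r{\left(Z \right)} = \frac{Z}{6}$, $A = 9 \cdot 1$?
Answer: $\frac{2021}{6} \approx 336.83$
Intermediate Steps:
$A = 9$
$r{\left(Z \right)} = \frac{Z}{6}$ ($r{\left(Z \right)} = Z \frac{1}{6} = \frac{Z}{6}$)
$43 \left(r{\left(-7 \right)} + A\right) = 43 \left(\frac{1}{6} \left(-7\right) + 9\right) = 43 \left(- \frac{7}{6} + 9\right) = 43 \cdot \frac{47}{6} = \frac{2021}{6}$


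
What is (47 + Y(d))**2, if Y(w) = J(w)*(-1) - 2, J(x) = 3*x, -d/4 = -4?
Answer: 9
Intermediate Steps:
d = 16 (d = -4*(-4) = 16)
Y(w) = -2 - 3*w (Y(w) = (3*w)*(-1) - 2 = -3*w - 2 = -2 - 3*w)
(47 + Y(d))**2 = (47 + (-2 - 3*16))**2 = (47 + (-2 - 48))**2 = (47 - 50)**2 = (-3)**2 = 9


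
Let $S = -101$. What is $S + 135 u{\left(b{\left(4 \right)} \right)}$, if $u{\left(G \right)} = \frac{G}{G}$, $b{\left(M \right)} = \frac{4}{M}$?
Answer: $34$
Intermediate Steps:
$u{\left(G \right)} = 1$
$S + 135 u{\left(b{\left(4 \right)} \right)} = -101 + 135 \cdot 1 = -101 + 135 = 34$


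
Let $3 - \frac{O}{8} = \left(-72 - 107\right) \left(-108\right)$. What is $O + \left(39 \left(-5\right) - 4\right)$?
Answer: $-154831$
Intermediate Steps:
$O = -154632$ ($O = 24 - 8 \left(-72 - 107\right) \left(-108\right) = 24 - 8 \left(\left(-179\right) \left(-108\right)\right) = 24 - 154656 = -154632$)
$O + \left(39 \left(-5\right) - 4\right) = -154632 + \left(39 \left(-5\right) - 4\right) = -154632 - 199 = -154831$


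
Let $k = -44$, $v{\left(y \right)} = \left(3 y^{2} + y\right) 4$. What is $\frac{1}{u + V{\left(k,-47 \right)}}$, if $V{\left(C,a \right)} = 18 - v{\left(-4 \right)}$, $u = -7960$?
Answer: $- \frac{1}{8118} \approx -0.00012318$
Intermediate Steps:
$v{\left(y \right)} = 4 y + 12 y^{2}$ ($v{\left(y \right)} = \left(y + 3 y^{2}\right) 4 = 4 y + 12 y^{2}$)
$V{\left(C,a \right)} = -158$ ($V{\left(C,a \right)} = 18 - 4 \left(-4\right) \left(1 + 3 \left(-4\right)\right) = 18 - 4 \left(-4\right) \left(1 - 12\right) = 18 - 4 \left(-4\right) \left(-11\right) = 18 - 176 = -158$)
$\frac{1}{u + V{\left(k,-47 \right)}} = \frac{1}{-7960 - 158} = \frac{1}{-8118} = - \frac{1}{8118}$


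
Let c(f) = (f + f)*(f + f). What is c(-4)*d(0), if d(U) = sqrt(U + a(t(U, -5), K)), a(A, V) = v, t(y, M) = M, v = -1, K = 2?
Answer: 64*I ≈ 64.0*I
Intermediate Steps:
c(f) = 4*f**2 (c(f) = (2*f)*(2*f) = 4*f**2)
a(A, V) = -1
d(U) = sqrt(-1 + U) (d(U) = sqrt(U - 1) = sqrt(-1 + U))
c(-4)*d(0) = (4*(-4)**2)*sqrt(-1 + 0) = (4*16)*sqrt(-1) = 64*I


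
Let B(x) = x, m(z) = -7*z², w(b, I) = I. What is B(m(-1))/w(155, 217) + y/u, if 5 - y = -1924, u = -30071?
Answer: -89870/932201 ≈ -0.096406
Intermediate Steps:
y = 1929 (y = 5 - 1*(-1924) = 5 + 1924 = 1929)
B(m(-1))/w(155, 217) + y/u = -7*(-1)²/217 + 1929/(-30071) = -7*1*(1/217) + 1929*(-1/30071) = -7*1/217 - 1929/30071 = -1/31 - 1929/30071 = -89870/932201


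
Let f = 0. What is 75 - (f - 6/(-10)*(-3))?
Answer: 384/5 ≈ 76.800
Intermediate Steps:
75 - (f - 6/(-10)*(-3)) = 75 - (0 - 6/(-10)*(-3)) = 75 - (0 - 6*(-1/10)*(-3)) = 75 - (0 + (3/5)*(-3)) = 75 - (0 - 9/5) = 75 - 1*(-9/5) = 75 + 9/5 = 384/5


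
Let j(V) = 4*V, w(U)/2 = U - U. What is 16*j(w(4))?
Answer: 0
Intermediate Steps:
w(U) = 0 (w(U) = 2*(U - U) = 2*0 = 0)
16*j(w(4)) = 16*(4*0) = 16*0 = 0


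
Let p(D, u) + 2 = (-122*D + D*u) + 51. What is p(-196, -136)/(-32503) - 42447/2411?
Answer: -1501692428/78364733 ≈ -19.163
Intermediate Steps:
p(D, u) = 49 - 122*D + D*u (p(D, u) = -2 + ((-122*D + D*u) + 51) = -2 + (51 - 122*D + D*u) = 49 - 122*D + D*u)
p(-196, -136)/(-32503) - 42447/2411 = (49 - 122*(-196) - 196*(-136))/(-32503) - 42447/2411 = (49 + 23912 + 26656)*(-1/32503) - 42447*1/2411 = 50617*(-1/32503) - 42447/2411 = -50617/32503 - 42447/2411 = -1501692428/78364733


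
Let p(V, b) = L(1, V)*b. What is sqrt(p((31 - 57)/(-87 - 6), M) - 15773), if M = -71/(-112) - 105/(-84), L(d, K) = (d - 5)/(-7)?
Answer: I*sqrt(3091297)/14 ≈ 125.59*I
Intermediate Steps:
L(d, K) = 5/7 - d/7 (L(d, K) = (-5 + d)*(-1/7) = 5/7 - d/7)
M = 211/112 (M = -71*(-1/112) - 105*(-1/84) = 71/112 + 5/4 = 211/112 ≈ 1.8839)
p(V, b) = 4*b/7 (p(V, b) = (5/7 - 1/7*1)*b = (5/7 - 1/7)*b = 4*b/7)
sqrt(p((31 - 57)/(-87 - 6), M) - 15773) = sqrt((4/7)*(211/112) - 15773) = sqrt(211/196 - 15773) = sqrt(-3091297/196) = I*sqrt(3091297)/14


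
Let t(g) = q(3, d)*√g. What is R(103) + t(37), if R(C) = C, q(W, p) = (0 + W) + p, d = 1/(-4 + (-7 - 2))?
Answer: 103 + 38*√37/13 ≈ 120.78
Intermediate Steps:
d = -1/13 (d = 1/(-4 - 9) = 1/(-13) = -1/13 ≈ -0.076923)
q(W, p) = W + p
t(g) = 38*√g/13 (t(g) = (3 - 1/13)*√g = 38*√g/13)
R(103) + t(37) = 103 + 38*√37/13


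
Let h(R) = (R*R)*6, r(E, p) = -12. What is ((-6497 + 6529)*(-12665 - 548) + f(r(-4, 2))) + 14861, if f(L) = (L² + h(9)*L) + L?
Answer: -413655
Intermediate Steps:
h(R) = 6*R² (h(R) = R²*6 = 6*R²)
f(L) = L² + 487*L (f(L) = (L² + (6*9²)*L) + L = (L² + (6*81)*L) + L = (L² + 486*L) + L = L² + 487*L)
((-6497 + 6529)*(-12665 - 548) + f(r(-4, 2))) + 14861 = ((-6497 + 6529)*(-12665 - 548) - 12*(487 - 12)) + 14861 = (32*(-13213) - 12*475) + 14861 = (-422816 - 5700) + 14861 = -428516 + 14861 = -413655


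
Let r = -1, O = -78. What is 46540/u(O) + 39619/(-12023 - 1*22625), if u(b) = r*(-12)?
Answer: 403010623/103944 ≈ 3877.2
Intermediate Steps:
u(b) = 12 (u(b) = -1*(-12) = 12)
46540/u(O) + 39619/(-12023 - 1*22625) = 46540/12 + 39619/(-12023 - 1*22625) = 46540*(1/12) + 39619/(-12023 - 22625) = 11635/3 + 39619/(-34648) = 11635/3 + 39619*(-1/34648) = 11635/3 - 39619/34648 = 403010623/103944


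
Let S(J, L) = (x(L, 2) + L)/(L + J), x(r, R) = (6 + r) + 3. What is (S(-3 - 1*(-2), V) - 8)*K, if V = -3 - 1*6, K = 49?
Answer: -3479/10 ≈ -347.90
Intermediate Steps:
x(r, R) = 9 + r
V = -9 (V = -3 - 6 = -9)
S(J, L) = (9 + 2*L)/(J + L) (S(J, L) = ((9 + L) + L)/(L + J) = (9 + 2*L)/(J + L))
(S(-3 - 1*(-2), V) - 8)*K = ((9 + 2*(-9))/((-3 - 1*(-2)) - 9) - 8)*49 = ((9 - 18)/((-3 + 2) - 9) - 8)*49 = (-9/(-1 - 9) - 8)*49 = (-9/(-10) - 8)*49 = (-⅒*(-9) - 8)*49 = (9/10 - 8)*49 = -71/10*49 = -3479/10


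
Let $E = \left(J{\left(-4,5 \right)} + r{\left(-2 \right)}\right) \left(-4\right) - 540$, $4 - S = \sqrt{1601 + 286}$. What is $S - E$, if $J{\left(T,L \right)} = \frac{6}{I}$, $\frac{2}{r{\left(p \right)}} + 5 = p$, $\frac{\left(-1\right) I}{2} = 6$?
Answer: $\frac{3786}{7} - \sqrt{1887} \approx 497.42$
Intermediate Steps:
$I = -12$ ($I = \left(-2\right) 6 = -12$)
$r{\left(p \right)} = \frac{2}{-5 + p}$
$J{\left(T,L \right)} = - \frac{1}{2}$ ($J{\left(T,L \right)} = \frac{6}{-12} = 6 \left(- \frac{1}{12}\right) = - \frac{1}{2}$)
$S = 4 - \sqrt{1887}$ ($S = 4 - \sqrt{1601 + 286} = 4 - \sqrt{1887} \approx -39.44$)
$E = - \frac{3758}{7}$ ($E = \left(- \frac{1}{2} + \frac{2}{-5 - 2}\right) \left(-4\right) - 540 = \left(- \frac{1}{2} + \frac{2}{-7}\right) \left(-4\right) - 540 = \left(- \frac{1}{2} + 2 \left(- \frac{1}{7}\right)\right) \left(-4\right) - 540 = \left(- \frac{1}{2} - \frac{2}{7}\right) \left(-4\right) - 540 = \left(- \frac{11}{14}\right) \left(-4\right) - 540 = \frac{22}{7} - 540 = - \frac{3758}{7} \approx -536.86$)
$S - E = \left(4 - \sqrt{1887}\right) - - \frac{3758}{7} = \left(4 - \sqrt{1887}\right) + \frac{3758}{7} = \frac{3786}{7} - \sqrt{1887}$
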